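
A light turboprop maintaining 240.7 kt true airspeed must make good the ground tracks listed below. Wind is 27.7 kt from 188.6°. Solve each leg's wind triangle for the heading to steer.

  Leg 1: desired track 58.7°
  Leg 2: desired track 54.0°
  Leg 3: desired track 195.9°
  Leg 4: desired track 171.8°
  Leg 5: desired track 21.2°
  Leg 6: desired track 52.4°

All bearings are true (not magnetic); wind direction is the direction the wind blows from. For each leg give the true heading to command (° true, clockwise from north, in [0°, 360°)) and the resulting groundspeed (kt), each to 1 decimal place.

Leg 1: heading=63.8°, groundspeed=257.5 kt
Leg 2: heading=58.7°, groundspeed=259.3 kt
Leg 3: heading=195.1°, groundspeed=213.2 kt
Leg 4: heading=173.7°, groundspeed=214.0 kt
Leg 5: heading=22.6°, groundspeed=267.7 kt
Leg 6: heading=57.0°, groundspeed=259.9 kt

Leg 1: desired track 58.7°; wind correction +5.1° → command heading 63.8°, groundspeed 257.5 kt
Leg 2: desired track 54.0°; wind correction +4.7° → command heading 58.7°, groundspeed 259.3 kt
Leg 3: desired track 195.9°; wind correction -0.8° → command heading 195.1°, groundspeed 213.2 kt
Leg 4: desired track 171.8°; wind correction +1.9° → command heading 173.7°, groundspeed 214.0 kt
Leg 5: desired track 21.2°; wind correction +1.4° → command heading 22.6°, groundspeed 267.7 kt
Leg 6: desired track 52.4°; wind correction +4.6° → command heading 57.0°, groundspeed 259.9 kt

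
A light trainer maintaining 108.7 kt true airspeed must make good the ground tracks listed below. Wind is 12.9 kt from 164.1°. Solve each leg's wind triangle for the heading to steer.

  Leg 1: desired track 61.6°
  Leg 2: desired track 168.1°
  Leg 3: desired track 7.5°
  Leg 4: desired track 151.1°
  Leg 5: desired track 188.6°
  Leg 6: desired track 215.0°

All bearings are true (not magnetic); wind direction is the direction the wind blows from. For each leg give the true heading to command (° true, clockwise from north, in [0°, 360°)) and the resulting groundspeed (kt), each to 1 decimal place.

Leg 1: heading=68.3°, groundspeed=110.8 kt
Leg 2: heading=167.6°, groundspeed=95.8 kt
Leg 3: heading=10.2°, groundspeed=120.4 kt
Leg 4: heading=152.6°, groundspeed=96.1 kt
Leg 5: heading=185.8°, groundspeed=96.8 kt
Leg 6: heading=209.7°, groundspeed=100.1 kt

Leg 1: desired track 61.6°; wind correction +6.7° → command heading 68.3°, groundspeed 110.8 kt
Leg 2: desired track 168.1°; wind correction -0.5° → command heading 167.6°, groundspeed 95.8 kt
Leg 3: desired track 7.5°; wind correction +2.7° → command heading 10.2°, groundspeed 120.4 kt
Leg 4: desired track 151.1°; wind correction +1.5° → command heading 152.6°, groundspeed 96.1 kt
Leg 5: desired track 188.6°; wind correction -2.8° → command heading 185.8°, groundspeed 96.8 kt
Leg 6: desired track 215.0°; wind correction -5.3° → command heading 209.7°, groundspeed 100.1 kt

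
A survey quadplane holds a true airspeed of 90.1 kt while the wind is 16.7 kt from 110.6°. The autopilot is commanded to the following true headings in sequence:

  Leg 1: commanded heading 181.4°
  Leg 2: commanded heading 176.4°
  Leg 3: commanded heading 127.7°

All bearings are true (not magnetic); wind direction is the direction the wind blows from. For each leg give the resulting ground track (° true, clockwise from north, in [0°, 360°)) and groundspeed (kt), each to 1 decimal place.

Leg 1: track=192.0°, groundspeed=86.1 kt
Leg 2: track=186.8°, groundspeed=84.6 kt
Leg 3: track=131.5°, groundspeed=74.3 kt

Leg 1: heading 181.4°; drift +10.6° → track 192.0°, groundspeed 86.1 kt
Leg 2: heading 176.4°; drift +10.4° → track 186.8°, groundspeed 84.6 kt
Leg 3: heading 127.7°; drift +3.8° → track 131.5°, groundspeed 74.3 kt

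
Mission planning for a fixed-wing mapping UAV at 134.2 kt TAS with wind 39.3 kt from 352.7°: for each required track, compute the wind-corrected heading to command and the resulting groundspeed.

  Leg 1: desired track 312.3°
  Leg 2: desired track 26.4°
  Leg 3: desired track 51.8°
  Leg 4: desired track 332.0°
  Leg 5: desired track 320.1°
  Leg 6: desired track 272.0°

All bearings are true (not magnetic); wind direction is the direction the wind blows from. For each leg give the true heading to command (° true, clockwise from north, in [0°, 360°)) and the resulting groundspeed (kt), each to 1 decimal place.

Leg 1: desired track 312.3°; wind correction +10.9° → command heading 323.2°, groundspeed 101.8 kt
Leg 2: desired track 26.4°; wind correction -9.4° → command heading 17.0°, groundspeed 99.7 kt
Leg 3: desired track 51.8°; wind correction -14.6° → command heading 37.2°, groundspeed 109.7 kt
Leg 4: desired track 332.0°; wind correction +5.9° → command heading 337.9°, groundspeed 96.7 kt
Leg 5: desired track 320.1°; wind correction +9.1° → command heading 329.2°, groundspeed 99.4 kt
Leg 6: desired track 272.0°; wind correction +16.8° → command heading 288.8°, groundspeed 122.1 kt

Leg 1: heading=323.2°, groundspeed=101.8 kt
Leg 2: heading=17.0°, groundspeed=99.7 kt
Leg 3: heading=37.2°, groundspeed=109.7 kt
Leg 4: heading=337.9°, groundspeed=96.7 kt
Leg 5: heading=329.2°, groundspeed=99.4 kt
Leg 6: heading=288.8°, groundspeed=122.1 kt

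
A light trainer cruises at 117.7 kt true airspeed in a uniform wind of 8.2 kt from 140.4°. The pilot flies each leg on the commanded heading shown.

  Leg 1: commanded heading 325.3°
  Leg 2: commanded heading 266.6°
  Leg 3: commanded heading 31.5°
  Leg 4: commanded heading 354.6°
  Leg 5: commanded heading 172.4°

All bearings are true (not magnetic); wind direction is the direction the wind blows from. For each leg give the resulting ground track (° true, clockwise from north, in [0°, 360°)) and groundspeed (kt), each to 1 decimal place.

Leg 1: track=325.0°, groundspeed=125.9 kt
Leg 2: track=269.7°, groundspeed=122.7 kt
Leg 3: track=27.8°, groundspeed=120.6 kt
Leg 4: track=352.5°, groundspeed=124.6 kt
Leg 5: track=174.6°, groundspeed=110.8 kt

Leg 1: heading 325.3°; drift -0.3° → track 325.0°, groundspeed 125.9 kt
Leg 2: heading 266.6°; drift +3.1° → track 269.7°, groundspeed 122.7 kt
Leg 3: heading 31.5°; drift -3.7° → track 27.8°, groundspeed 120.6 kt
Leg 4: heading 354.6°; drift -2.1° → track 352.5°, groundspeed 124.6 kt
Leg 5: heading 172.4°; drift +2.2° → track 174.6°, groundspeed 110.8 kt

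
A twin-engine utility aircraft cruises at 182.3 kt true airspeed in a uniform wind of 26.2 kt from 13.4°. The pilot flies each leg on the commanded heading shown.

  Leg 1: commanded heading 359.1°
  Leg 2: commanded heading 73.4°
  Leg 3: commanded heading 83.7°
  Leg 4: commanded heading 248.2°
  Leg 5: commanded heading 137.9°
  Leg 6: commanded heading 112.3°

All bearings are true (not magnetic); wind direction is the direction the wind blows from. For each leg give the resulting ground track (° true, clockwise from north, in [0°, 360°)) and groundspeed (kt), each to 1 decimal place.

Leg 1: track=356.7°, groundspeed=157.0 kt
Leg 2: track=81.0°, groundspeed=170.7 kt
Leg 3: track=91.8°, groundspeed=175.2 kt
Leg 4: track=242.0°, groundspeed=198.6 kt
Leg 5: track=144.2°, groundspeed=198.3 kt
Leg 6: track=120.2°, groundspeed=188.1 kt

Leg 1: heading 359.1°; drift -2.4° → track 356.7°, groundspeed 157.0 kt
Leg 2: heading 73.4°; drift +7.6° → track 81.0°, groundspeed 170.7 kt
Leg 3: heading 83.7°; drift +8.1° → track 91.8°, groundspeed 175.2 kt
Leg 4: heading 248.2°; drift -6.2° → track 242.0°, groundspeed 198.6 kt
Leg 5: heading 137.9°; drift +6.3° → track 144.2°, groundspeed 198.3 kt
Leg 6: heading 112.3°; drift +7.9° → track 120.2°, groundspeed 188.1 kt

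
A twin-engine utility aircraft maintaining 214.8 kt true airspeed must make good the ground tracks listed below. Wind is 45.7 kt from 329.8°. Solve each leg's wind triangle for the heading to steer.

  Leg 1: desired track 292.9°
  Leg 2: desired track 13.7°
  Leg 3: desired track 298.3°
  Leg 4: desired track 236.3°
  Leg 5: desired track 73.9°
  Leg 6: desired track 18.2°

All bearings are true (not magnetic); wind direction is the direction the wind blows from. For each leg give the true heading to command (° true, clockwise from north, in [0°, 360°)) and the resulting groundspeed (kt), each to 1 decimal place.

Leg 1: heading=300.2°, groundspeed=176.5 kt
Leg 2: heading=5.2°, groundspeed=179.5 kt
Leg 3: heading=304.7°, groundspeed=174.5 kt
Leg 4: heading=248.6°, groundspeed=212.7 kt
Leg 5: heading=62.0°, groundspeed=221.3 kt
Leg 6: heading=9.0°, groundspeed=181.7 kt

Leg 1: desired track 292.9°; wind correction +7.3° → command heading 300.2°, groundspeed 176.5 kt
Leg 2: desired track 13.7°; wind correction -8.5° → command heading 5.2°, groundspeed 179.5 kt
Leg 3: desired track 298.3°; wind correction +6.4° → command heading 304.7°, groundspeed 174.5 kt
Leg 4: desired track 236.3°; wind correction +12.3° → command heading 248.6°, groundspeed 212.7 kt
Leg 5: desired track 73.9°; wind correction -11.9° → command heading 62.0°, groundspeed 221.3 kt
Leg 6: desired track 18.2°; wind correction -9.2° → command heading 9.0°, groundspeed 181.7 kt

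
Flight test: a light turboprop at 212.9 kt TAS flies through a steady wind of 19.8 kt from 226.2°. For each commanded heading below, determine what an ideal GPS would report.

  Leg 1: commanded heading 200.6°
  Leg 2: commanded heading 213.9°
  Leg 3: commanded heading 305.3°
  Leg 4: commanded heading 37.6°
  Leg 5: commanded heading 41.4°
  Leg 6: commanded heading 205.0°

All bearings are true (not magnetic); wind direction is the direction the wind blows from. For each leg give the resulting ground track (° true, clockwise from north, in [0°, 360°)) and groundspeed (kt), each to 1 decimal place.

Leg 1: track=198.1°, groundspeed=195.2 kt
Leg 2: track=212.7°, groundspeed=193.6 kt
Leg 3: track=310.6°, groundspeed=210.1 kt
Leg 4: track=38.3°, groundspeed=232.5 kt
Leg 5: track=41.8°, groundspeed=232.6 kt
Leg 6: track=202.9°, groundspeed=194.6 kt

Leg 1: heading 200.6°; drift -2.5° → track 198.1°, groundspeed 195.2 kt
Leg 2: heading 213.9°; drift -1.2° → track 212.7°, groundspeed 193.6 kt
Leg 3: heading 305.3°; drift +5.3° → track 310.6°, groundspeed 210.1 kt
Leg 4: heading 37.6°; drift +0.7° → track 38.3°, groundspeed 232.5 kt
Leg 5: heading 41.4°; drift +0.4° → track 41.8°, groundspeed 232.6 kt
Leg 6: heading 205.0°; drift -2.1° → track 202.9°, groundspeed 194.6 kt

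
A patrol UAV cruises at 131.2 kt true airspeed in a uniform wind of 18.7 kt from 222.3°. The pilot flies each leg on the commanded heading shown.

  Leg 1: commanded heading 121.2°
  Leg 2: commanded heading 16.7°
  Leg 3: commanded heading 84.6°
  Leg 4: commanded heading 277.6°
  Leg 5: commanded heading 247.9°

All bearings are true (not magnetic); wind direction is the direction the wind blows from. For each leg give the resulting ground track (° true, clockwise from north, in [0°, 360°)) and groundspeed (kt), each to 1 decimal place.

Leg 1: heading 121.2°; drift -7.8° → track 113.4°, groundspeed 136.0 kt
Leg 2: heading 16.7°; drift +3.1° → track 19.8°, groundspeed 148.3 kt
Leg 3: heading 84.6°; drift -5.0° → track 79.6°, groundspeed 145.6 kt
Leg 4: heading 277.6°; drift +7.3° → track 284.9°, groundspeed 121.5 kt
Leg 5: heading 247.9°; drift +4.0° → track 251.9°, groundspeed 114.6 kt

Leg 1: track=113.4°, groundspeed=136.0 kt
Leg 2: track=19.8°, groundspeed=148.3 kt
Leg 3: track=79.6°, groundspeed=145.6 kt
Leg 4: track=284.9°, groundspeed=121.5 kt
Leg 5: track=251.9°, groundspeed=114.6 kt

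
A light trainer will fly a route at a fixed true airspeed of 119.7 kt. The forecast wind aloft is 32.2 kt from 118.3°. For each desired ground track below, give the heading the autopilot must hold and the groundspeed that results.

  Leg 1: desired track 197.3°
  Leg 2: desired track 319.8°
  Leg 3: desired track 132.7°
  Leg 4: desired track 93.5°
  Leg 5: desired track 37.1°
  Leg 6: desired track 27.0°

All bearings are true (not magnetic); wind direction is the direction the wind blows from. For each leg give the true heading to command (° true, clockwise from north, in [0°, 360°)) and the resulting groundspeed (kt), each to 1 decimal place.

Leg 1: desired track 197.3°; wind correction -15.3° → command heading 182.0°, groundspeed 109.3 kt
Leg 2: desired track 319.8°; wind correction +5.7° → command heading 325.5°, groundspeed 149.1 kt
Leg 3: desired track 132.7°; wind correction -3.8° → command heading 128.9°, groundspeed 88.2 kt
Leg 4: desired track 93.5°; wind correction +6.5° → command heading 100.0°, groundspeed 89.7 kt
Leg 5: desired track 37.1°; wind correction +15.4° → command heading 52.5°, groundspeed 110.5 kt
Leg 6: desired track 27.0°; wind correction +15.6° → command heading 42.6°, groundspeed 116.0 kt

Leg 1: heading=182.0°, groundspeed=109.3 kt
Leg 2: heading=325.5°, groundspeed=149.1 kt
Leg 3: heading=128.9°, groundspeed=88.2 kt
Leg 4: heading=100.0°, groundspeed=89.7 kt
Leg 5: heading=52.5°, groundspeed=110.5 kt
Leg 6: heading=42.6°, groundspeed=116.0 kt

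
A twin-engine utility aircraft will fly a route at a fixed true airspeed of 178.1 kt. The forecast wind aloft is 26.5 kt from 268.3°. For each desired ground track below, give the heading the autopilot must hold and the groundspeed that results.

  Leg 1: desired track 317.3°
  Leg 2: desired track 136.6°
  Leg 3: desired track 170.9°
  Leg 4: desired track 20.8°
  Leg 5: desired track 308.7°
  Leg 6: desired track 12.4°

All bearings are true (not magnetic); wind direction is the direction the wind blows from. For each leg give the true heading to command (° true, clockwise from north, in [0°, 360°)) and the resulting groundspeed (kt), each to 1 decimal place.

Leg 1: heading=310.9°, groundspeed=159.6 kt
Leg 2: heading=143.0°, groundspeed=194.6 kt
Leg 3: heading=179.4°, groundspeed=179.6 kt
Leg 4: heading=12.9°, groundspeed=186.6 kt
Leg 5: heading=303.2°, groundspeed=157.1 kt
Leg 6: heading=4.1°, groundspeed=182.7 kt

Leg 1: desired track 317.3°; wind correction -6.4° → command heading 310.9°, groundspeed 159.6 kt
Leg 2: desired track 136.6°; wind correction +6.4° → command heading 143.0°, groundspeed 194.6 kt
Leg 3: desired track 170.9°; wind correction +8.5° → command heading 179.4°, groundspeed 179.6 kt
Leg 4: desired track 20.8°; wind correction -7.9° → command heading 12.9°, groundspeed 186.6 kt
Leg 5: desired track 308.7°; wind correction -5.5° → command heading 303.2°, groundspeed 157.1 kt
Leg 6: desired track 12.4°; wind correction -8.3° → command heading 4.1°, groundspeed 182.7 kt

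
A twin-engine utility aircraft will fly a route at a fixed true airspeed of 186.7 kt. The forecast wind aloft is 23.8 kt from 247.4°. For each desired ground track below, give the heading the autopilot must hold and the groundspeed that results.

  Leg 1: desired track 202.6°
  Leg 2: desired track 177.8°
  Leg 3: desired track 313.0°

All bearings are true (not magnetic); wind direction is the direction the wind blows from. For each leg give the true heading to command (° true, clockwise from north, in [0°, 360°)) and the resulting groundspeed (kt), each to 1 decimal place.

Leg 1: desired track 202.6°; wind correction +5.2° → command heading 207.8°, groundspeed 169.1 kt
Leg 2: desired track 177.8°; wind correction +6.9° → command heading 184.7°, groundspeed 177.1 kt
Leg 3: desired track 313.0°; wind correction -6.7° → command heading 306.3°, groundspeed 175.6 kt

Leg 1: heading=207.8°, groundspeed=169.1 kt
Leg 2: heading=184.7°, groundspeed=177.1 kt
Leg 3: heading=306.3°, groundspeed=175.6 kt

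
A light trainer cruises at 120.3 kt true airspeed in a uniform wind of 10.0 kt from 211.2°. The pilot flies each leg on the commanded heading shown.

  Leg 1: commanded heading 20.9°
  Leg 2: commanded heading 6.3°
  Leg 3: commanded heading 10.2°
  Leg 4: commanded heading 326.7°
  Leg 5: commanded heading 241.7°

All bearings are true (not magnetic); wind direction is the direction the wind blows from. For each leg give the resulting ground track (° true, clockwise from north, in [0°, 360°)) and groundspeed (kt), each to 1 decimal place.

Leg 1: heading 20.9°; drift +0.8° → track 21.7°, groundspeed 130.2 kt
Leg 2: heading 6.3°; drift +1.9° → track 8.2°, groundspeed 129.4 kt
Leg 3: heading 10.2°; drift +1.6° → track 11.8°, groundspeed 129.7 kt
Leg 4: heading 326.7°; drift +4.1° → track 330.8°, groundspeed 124.9 kt
Leg 5: heading 241.7°; drift +2.6° → track 244.3°, groundspeed 111.8 kt

Leg 1: track=21.7°, groundspeed=130.2 kt
Leg 2: track=8.2°, groundspeed=129.4 kt
Leg 3: track=11.8°, groundspeed=129.7 kt
Leg 4: track=330.8°, groundspeed=124.9 kt
Leg 5: track=244.3°, groundspeed=111.8 kt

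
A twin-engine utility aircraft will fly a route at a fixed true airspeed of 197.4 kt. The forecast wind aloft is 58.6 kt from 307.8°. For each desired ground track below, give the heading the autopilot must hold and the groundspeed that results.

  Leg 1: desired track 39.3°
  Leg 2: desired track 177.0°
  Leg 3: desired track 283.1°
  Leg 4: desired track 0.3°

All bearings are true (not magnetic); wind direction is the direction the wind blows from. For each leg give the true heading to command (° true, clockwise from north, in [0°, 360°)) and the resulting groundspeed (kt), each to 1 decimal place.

Leg 1: desired track 39.3°; wind correction -17.3° → command heading 22.0°, groundspeed 190.0 kt
Leg 2: desired track 177.0°; wind correction +13.0° → command heading 190.0°, groundspeed 230.6 kt
Leg 3: desired track 283.1°; wind correction +7.1° → command heading 290.2°, groundspeed 142.6 kt
Leg 4: desired track 0.3°; wind correction -13.6° → command heading 346.7°, groundspeed 156.2 kt

Leg 1: heading=22.0°, groundspeed=190.0 kt
Leg 2: heading=190.0°, groundspeed=230.6 kt
Leg 3: heading=290.2°, groundspeed=142.6 kt
Leg 4: heading=346.7°, groundspeed=156.2 kt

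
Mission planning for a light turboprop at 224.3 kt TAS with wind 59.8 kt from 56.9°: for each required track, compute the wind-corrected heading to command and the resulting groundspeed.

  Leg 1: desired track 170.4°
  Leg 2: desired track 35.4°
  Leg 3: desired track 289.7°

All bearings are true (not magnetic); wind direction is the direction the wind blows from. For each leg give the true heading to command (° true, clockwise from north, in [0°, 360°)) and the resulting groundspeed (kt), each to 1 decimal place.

Leg 1: heading=156.2°, groundspeed=241.3 kt
Leg 2: heading=41.0°, groundspeed=167.6 kt
Leg 3: heading=302.0°, groundspeed=255.3 kt

Leg 1: desired track 170.4°; wind correction -14.2° → command heading 156.2°, groundspeed 241.3 kt
Leg 2: desired track 35.4°; wind correction +5.6° → command heading 41.0°, groundspeed 167.6 kt
Leg 3: desired track 289.7°; wind correction +12.3° → command heading 302.0°, groundspeed 255.3 kt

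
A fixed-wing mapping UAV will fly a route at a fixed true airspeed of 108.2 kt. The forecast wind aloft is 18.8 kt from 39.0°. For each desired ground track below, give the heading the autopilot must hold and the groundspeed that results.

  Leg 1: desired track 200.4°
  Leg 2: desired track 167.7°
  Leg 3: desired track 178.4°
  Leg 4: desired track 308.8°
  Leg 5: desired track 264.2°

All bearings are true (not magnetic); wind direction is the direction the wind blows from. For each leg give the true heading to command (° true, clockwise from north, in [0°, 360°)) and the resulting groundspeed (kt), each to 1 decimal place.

Leg 1: heading=197.2°, groundspeed=125.9 kt
Leg 2: heading=159.9°, groundspeed=119.0 kt
Leg 3: heading=171.9°, groundspeed=121.8 kt
Leg 4: heading=318.8°, groundspeed=106.6 kt
Leg 5: heading=271.3°, groundspeed=120.6 kt

Leg 1: desired track 200.4°; wind correction -3.2° → command heading 197.2°, groundspeed 125.9 kt
Leg 2: desired track 167.7°; wind correction -7.8° → command heading 159.9°, groundspeed 119.0 kt
Leg 3: desired track 178.4°; wind correction -6.5° → command heading 171.9°, groundspeed 121.8 kt
Leg 4: desired track 308.8°; wind correction +10.0° → command heading 318.8°, groundspeed 106.6 kt
Leg 5: desired track 264.2°; wind correction +7.1° → command heading 271.3°, groundspeed 120.6 kt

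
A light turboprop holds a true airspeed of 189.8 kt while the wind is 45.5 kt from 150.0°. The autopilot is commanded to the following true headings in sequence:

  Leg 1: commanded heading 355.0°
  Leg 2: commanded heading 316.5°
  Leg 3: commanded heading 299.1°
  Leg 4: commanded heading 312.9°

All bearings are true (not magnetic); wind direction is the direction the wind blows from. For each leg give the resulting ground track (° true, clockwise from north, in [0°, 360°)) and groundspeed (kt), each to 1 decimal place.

Leg 1: track=350.2°, groundspeed=231.8 kt
Leg 2: track=319.1°, groundspeed=234.3 kt
Leg 3: track=304.9°, groundspeed=230.0 kt
Leg 4: track=316.2°, groundspeed=233.7 kt

Leg 1: heading 355.0°; drift -4.8° → track 350.2°, groundspeed 231.8 kt
Leg 2: heading 316.5°; drift +2.6° → track 319.1°, groundspeed 234.3 kt
Leg 3: heading 299.1°; drift +5.8° → track 304.9°, groundspeed 230.0 kt
Leg 4: heading 312.9°; drift +3.3° → track 316.2°, groundspeed 233.7 kt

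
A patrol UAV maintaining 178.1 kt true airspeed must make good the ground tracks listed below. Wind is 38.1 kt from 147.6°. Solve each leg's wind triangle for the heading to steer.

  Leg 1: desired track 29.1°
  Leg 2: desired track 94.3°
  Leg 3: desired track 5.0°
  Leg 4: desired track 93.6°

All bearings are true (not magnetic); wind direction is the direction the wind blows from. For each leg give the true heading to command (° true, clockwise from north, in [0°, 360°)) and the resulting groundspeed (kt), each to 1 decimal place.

Leg 1: desired track 29.1°; wind correction +10.8° → command heading 39.9°, groundspeed 193.1 kt
Leg 2: desired track 94.3°; wind correction +9.9° → command heading 104.2°, groundspeed 152.7 kt
Leg 3: desired track 5.0°; wind correction +7.5° → command heading 12.5°, groundspeed 206.9 kt
Leg 4: desired track 93.6°; wind correction +10.0° → command heading 103.6°, groundspeed 153.0 kt

Leg 1: heading=39.9°, groundspeed=193.1 kt
Leg 2: heading=104.2°, groundspeed=152.7 kt
Leg 3: heading=12.5°, groundspeed=206.9 kt
Leg 4: heading=103.6°, groundspeed=153.0 kt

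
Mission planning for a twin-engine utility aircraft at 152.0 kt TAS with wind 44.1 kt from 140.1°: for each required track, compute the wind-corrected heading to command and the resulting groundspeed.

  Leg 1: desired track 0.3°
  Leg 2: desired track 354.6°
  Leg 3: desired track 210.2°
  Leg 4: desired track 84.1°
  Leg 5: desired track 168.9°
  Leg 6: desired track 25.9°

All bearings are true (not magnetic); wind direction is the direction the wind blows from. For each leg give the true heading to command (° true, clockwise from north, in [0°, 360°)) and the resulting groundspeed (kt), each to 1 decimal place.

Leg 1: heading=11.1°, groundspeed=183.0 kt
Leg 2: heading=4.1°, groundspeed=186.3 kt
Leg 3: heading=194.4°, groundspeed=131.2 kt
Leg 4: heading=98.0°, groundspeed=122.9 kt
Leg 5: heading=160.9°, groundspeed=111.9 kt
Leg 6: heading=41.2°, groundspeed=164.7 kt

Leg 1: desired track 0.3°; wind correction +10.8° → command heading 11.1°, groundspeed 183.0 kt
Leg 2: desired track 354.6°; wind correction +9.5° → command heading 4.1°, groundspeed 186.3 kt
Leg 3: desired track 210.2°; wind correction -15.8° → command heading 194.4°, groundspeed 131.2 kt
Leg 4: desired track 84.1°; wind correction +13.9° → command heading 98.0°, groundspeed 122.9 kt
Leg 5: desired track 168.9°; wind correction -8.0° → command heading 160.9°, groundspeed 111.9 kt
Leg 6: desired track 25.9°; wind correction +15.3° → command heading 41.2°, groundspeed 164.7 kt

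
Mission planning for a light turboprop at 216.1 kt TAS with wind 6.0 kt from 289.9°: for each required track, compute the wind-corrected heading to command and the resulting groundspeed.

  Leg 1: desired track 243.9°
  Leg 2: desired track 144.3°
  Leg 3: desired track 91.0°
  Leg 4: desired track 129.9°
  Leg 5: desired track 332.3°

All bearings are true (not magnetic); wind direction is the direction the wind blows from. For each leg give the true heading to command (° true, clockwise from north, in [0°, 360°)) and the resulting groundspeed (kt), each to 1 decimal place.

Leg 1: desired track 243.9°; wind correction +1.1° → command heading 245.0°, groundspeed 211.9 kt
Leg 2: desired track 144.3°; wind correction +0.9° → command heading 145.2°, groundspeed 221.0 kt
Leg 3: desired track 91.0°; wind correction -0.5° → command heading 90.5°, groundspeed 221.8 kt
Leg 4: desired track 129.9°; wind correction +0.5° → command heading 130.4°, groundspeed 221.7 kt
Leg 5: desired track 332.3°; wind correction -1.1° → command heading 331.2°, groundspeed 211.6 kt

Leg 1: heading=245.0°, groundspeed=211.9 kt
Leg 2: heading=145.2°, groundspeed=221.0 kt
Leg 3: heading=90.5°, groundspeed=221.8 kt
Leg 4: heading=130.4°, groundspeed=221.7 kt
Leg 5: heading=331.2°, groundspeed=211.6 kt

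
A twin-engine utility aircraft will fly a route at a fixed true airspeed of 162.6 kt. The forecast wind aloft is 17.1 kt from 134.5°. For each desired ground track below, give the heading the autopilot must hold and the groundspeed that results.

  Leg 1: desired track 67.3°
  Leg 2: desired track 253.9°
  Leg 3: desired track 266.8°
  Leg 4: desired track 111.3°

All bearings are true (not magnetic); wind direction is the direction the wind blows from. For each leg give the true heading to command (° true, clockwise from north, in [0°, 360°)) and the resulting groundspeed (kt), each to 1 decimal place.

Leg 1: desired track 67.3°; wind correction +5.6° → command heading 72.9°, groundspeed 155.2 kt
Leg 2: desired track 253.9°; wind correction -5.3° → command heading 248.6°, groundspeed 170.3 kt
Leg 3: desired track 266.8°; wind correction -4.5° → command heading 262.3°, groundspeed 173.6 kt
Leg 4: desired track 111.3°; wind correction +2.4° → command heading 113.7°, groundspeed 146.7 kt

Leg 1: heading=72.9°, groundspeed=155.2 kt
Leg 2: heading=248.6°, groundspeed=170.3 kt
Leg 3: heading=262.3°, groundspeed=173.6 kt
Leg 4: heading=113.7°, groundspeed=146.7 kt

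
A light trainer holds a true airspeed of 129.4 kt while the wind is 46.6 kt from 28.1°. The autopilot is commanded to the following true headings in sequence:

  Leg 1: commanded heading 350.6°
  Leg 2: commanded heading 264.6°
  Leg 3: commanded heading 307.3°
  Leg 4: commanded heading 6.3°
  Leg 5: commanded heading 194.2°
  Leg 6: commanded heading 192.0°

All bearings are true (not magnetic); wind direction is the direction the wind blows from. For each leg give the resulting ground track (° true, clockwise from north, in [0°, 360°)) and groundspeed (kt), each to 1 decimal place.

Leg 1: heading 350.6°; drift -17.1° → track 333.5°, groundspeed 96.7 kt
Leg 2: heading 264.6°; drift -14.1° → track 250.5°, groundspeed 159.9 kt
Leg 3: heading 307.3°; drift -20.7° → track 286.6°, groundspeed 130.3 kt
Leg 4: heading 6.3°; drift -11.4° → track 354.9°, groundspeed 87.9 kt
Leg 5: heading 194.2°; drift +3.7° → track 197.9°, groundspeed 175.0 kt
Leg 6: heading 192.0°; drift +4.2° → track 196.2°, groundspeed 174.7 kt

Leg 1: track=333.5°, groundspeed=96.7 kt
Leg 2: track=250.5°, groundspeed=159.9 kt
Leg 3: track=286.6°, groundspeed=130.3 kt
Leg 4: track=354.9°, groundspeed=87.9 kt
Leg 5: track=197.9°, groundspeed=175.0 kt
Leg 6: track=196.2°, groundspeed=174.7 kt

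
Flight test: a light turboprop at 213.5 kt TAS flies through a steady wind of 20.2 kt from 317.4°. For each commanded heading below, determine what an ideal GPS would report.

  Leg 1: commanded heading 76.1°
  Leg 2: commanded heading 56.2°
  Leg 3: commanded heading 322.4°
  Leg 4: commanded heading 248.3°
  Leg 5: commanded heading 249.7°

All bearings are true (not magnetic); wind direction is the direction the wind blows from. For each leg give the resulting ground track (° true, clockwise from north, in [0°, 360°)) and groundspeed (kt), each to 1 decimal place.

Leg 1: track=80.6°, groundspeed=223.9 kt
Leg 2: track=61.5°, groundspeed=217.5 kt
Leg 3: track=322.9°, groundspeed=193.4 kt
Leg 4: track=243.1°, groundspeed=207.2 kt
Leg 5: track=244.5°, groundspeed=206.7 kt

Leg 1: heading 76.1°; drift +4.5° → track 80.6°, groundspeed 223.9 kt
Leg 2: heading 56.2°; drift +5.3° → track 61.5°, groundspeed 217.5 kt
Leg 3: heading 322.4°; drift +0.5° → track 322.9°, groundspeed 193.4 kt
Leg 4: heading 248.3°; drift -5.2° → track 243.1°, groundspeed 207.2 kt
Leg 5: heading 249.7°; drift -5.2° → track 244.5°, groundspeed 206.7 kt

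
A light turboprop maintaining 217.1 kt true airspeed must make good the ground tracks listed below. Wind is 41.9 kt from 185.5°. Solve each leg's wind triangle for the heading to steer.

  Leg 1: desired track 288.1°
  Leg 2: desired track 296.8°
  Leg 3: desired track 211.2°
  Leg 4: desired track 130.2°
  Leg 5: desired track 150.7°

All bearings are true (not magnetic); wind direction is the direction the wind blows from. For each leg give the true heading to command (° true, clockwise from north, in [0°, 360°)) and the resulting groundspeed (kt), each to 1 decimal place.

Leg 1: heading=277.2°, groundspeed=222.4 kt
Leg 2: heading=286.4°, groundspeed=228.8 kt
Leg 3: heading=206.4°, groundspeed=178.6 kt
Leg 4: heading=139.3°, groundspeed=190.5 kt
Leg 5: heading=157.0°, groundspeed=181.4 kt

Leg 1: desired track 288.1°; wind correction -10.9° → command heading 277.2°, groundspeed 222.4 kt
Leg 2: desired track 296.8°; wind correction -10.4° → command heading 286.4°, groundspeed 228.8 kt
Leg 3: desired track 211.2°; wind correction -4.8° → command heading 206.4°, groundspeed 178.6 kt
Leg 4: desired track 130.2°; wind correction +9.1° → command heading 139.3°, groundspeed 190.5 kt
Leg 5: desired track 150.7°; wind correction +6.3° → command heading 157.0°, groundspeed 181.4 kt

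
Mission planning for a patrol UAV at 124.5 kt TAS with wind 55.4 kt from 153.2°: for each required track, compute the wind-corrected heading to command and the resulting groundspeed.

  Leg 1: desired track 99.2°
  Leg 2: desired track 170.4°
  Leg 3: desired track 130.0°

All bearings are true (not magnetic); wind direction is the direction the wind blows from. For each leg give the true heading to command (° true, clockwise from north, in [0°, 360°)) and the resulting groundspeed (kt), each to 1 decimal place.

Leg 1: desired track 99.2°; wind correction +21.1° → command heading 120.3°, groundspeed 83.6 kt
Leg 2: desired track 170.4°; wind correction -7.6° → command heading 162.8°, groundspeed 70.5 kt
Leg 3: desired track 130.0°; wind correction +10.1° → command heading 140.1°, groundspeed 71.7 kt

Leg 1: heading=120.3°, groundspeed=83.6 kt
Leg 2: heading=162.8°, groundspeed=70.5 kt
Leg 3: heading=140.1°, groundspeed=71.7 kt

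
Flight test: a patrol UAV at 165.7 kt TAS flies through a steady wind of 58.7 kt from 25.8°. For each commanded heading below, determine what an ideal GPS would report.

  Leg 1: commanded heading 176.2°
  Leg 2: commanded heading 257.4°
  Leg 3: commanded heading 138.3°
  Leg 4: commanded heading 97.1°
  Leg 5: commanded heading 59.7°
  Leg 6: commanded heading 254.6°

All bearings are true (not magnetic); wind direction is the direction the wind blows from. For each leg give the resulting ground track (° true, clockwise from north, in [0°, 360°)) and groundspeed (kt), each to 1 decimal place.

Leg 1: track=183.8°, groundspeed=218.7 kt
Leg 2: track=244.6°, groundspeed=207.3 kt
Leg 3: track=154.4°, groundspeed=195.8 kt
Leg 4: track=117.8°, groundspeed=157.1 kt
Leg 5: track=75.3°, groundspeed=121.5 kt
Leg 6: track=242.4°, groundspeed=209.1 kt

Leg 1: heading 176.2°; drift +7.6° → track 183.8°, groundspeed 218.7 kt
Leg 2: heading 257.4°; drift -12.8° → track 244.6°, groundspeed 207.3 kt
Leg 3: heading 138.3°; drift +16.1° → track 154.4°, groundspeed 195.8 kt
Leg 4: heading 97.1°; drift +20.7° → track 117.8°, groundspeed 157.1 kt
Leg 5: heading 59.7°; drift +15.6° → track 75.3°, groundspeed 121.5 kt
Leg 6: heading 254.6°; drift -12.2° → track 242.4°, groundspeed 209.1 kt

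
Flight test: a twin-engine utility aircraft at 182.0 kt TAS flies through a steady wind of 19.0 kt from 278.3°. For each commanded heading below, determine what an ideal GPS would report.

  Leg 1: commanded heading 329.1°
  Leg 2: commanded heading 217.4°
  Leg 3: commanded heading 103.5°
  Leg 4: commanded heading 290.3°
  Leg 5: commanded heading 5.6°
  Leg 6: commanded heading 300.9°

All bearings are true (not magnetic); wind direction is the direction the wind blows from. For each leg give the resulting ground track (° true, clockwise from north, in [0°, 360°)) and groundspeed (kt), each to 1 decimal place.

Leg 1: track=334.1°, groundspeed=170.6 kt
Leg 2: track=211.9°, groundspeed=173.6 kt
Leg 3: track=103.0°, groundspeed=200.9 kt
Leg 4: track=291.7°, groundspeed=163.5 kt
Leg 5: track=11.6°, groundspeed=182.1 kt
Leg 6: track=303.4°, groundspeed=164.6 kt

Leg 1: heading 329.1°; drift +5.0° → track 334.1°, groundspeed 170.6 kt
Leg 2: heading 217.4°; drift -5.5° → track 211.9°, groundspeed 173.6 kt
Leg 3: heading 103.5°; drift -0.5° → track 103.0°, groundspeed 200.9 kt
Leg 4: heading 290.3°; drift +1.4° → track 291.7°, groundspeed 163.5 kt
Leg 5: heading 5.6°; drift +6.0° → track 11.6°, groundspeed 182.1 kt
Leg 6: heading 300.9°; drift +2.5° → track 303.4°, groundspeed 164.6 kt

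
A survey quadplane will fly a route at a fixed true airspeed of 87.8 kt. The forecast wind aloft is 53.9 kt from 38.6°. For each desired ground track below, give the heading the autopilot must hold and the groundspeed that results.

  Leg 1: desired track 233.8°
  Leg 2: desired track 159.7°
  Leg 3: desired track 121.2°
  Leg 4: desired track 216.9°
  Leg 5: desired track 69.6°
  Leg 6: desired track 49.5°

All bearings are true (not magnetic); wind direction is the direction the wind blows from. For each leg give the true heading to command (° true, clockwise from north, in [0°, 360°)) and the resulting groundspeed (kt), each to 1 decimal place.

Leg 1: desired track 233.8°; wind correction +9.3° → command heading 243.1°, groundspeed 138.7 kt
Leg 2: desired track 159.7°; wind correction -31.7° → command heading 128.0°, groundspeed 102.5 kt
Leg 3: desired track 121.2°; wind correction -37.5° → command heading 83.7°, groundspeed 62.7 kt
Leg 4: desired track 216.9°; wind correction -1.0° → command heading 215.9°, groundspeed 141.7 kt
Leg 5: desired track 69.6°; wind correction -18.4° → command heading 51.2°, groundspeed 37.1 kt
Leg 6: desired track 49.5°; wind correction -6.7° → command heading 42.8°, groundspeed 34.3 kt

Leg 1: heading=243.1°, groundspeed=138.7 kt
Leg 2: heading=128.0°, groundspeed=102.5 kt
Leg 3: heading=83.7°, groundspeed=62.7 kt
Leg 4: heading=215.9°, groundspeed=141.7 kt
Leg 5: heading=51.2°, groundspeed=37.1 kt
Leg 6: heading=42.8°, groundspeed=34.3 kt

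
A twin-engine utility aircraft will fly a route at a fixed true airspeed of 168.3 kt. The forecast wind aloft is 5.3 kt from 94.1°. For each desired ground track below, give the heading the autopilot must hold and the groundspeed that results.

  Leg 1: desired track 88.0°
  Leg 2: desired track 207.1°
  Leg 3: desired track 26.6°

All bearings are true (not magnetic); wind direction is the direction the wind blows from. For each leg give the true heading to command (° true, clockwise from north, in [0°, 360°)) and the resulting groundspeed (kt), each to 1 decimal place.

Leg 1: heading=88.2°, groundspeed=163.0 kt
Leg 2: heading=205.4°, groundspeed=170.3 kt
Leg 3: heading=28.3°, groundspeed=166.2 kt

Leg 1: desired track 88.0°; wind correction +0.2° → command heading 88.2°, groundspeed 163.0 kt
Leg 2: desired track 207.1°; wind correction -1.7° → command heading 205.4°, groundspeed 170.3 kt
Leg 3: desired track 26.6°; wind correction +1.7° → command heading 28.3°, groundspeed 166.2 kt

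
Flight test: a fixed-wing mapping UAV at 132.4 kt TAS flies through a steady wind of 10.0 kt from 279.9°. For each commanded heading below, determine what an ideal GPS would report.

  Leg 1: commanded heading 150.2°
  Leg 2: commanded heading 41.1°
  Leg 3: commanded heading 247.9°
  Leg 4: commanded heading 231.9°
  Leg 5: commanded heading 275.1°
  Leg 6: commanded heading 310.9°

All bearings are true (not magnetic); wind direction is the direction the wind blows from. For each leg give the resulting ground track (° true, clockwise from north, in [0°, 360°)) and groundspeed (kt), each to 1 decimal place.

Leg 1: heading 150.2°; drift -3.2° → track 147.0°, groundspeed 139.0 kt
Leg 2: heading 41.1°; drift +3.6° → track 44.7°, groundspeed 137.8 kt
Leg 3: heading 247.9°; drift -2.4° → track 245.5°, groundspeed 124.0 kt
Leg 4: heading 231.9°; drift -3.4° → track 228.5°, groundspeed 125.9 kt
Leg 5: heading 275.1°; drift -0.4° → track 274.7°, groundspeed 122.4 kt
Leg 6: heading 310.9°; drift +2.4° → track 313.3°, groundspeed 123.9 kt

Leg 1: track=147.0°, groundspeed=139.0 kt
Leg 2: track=44.7°, groundspeed=137.8 kt
Leg 3: track=245.5°, groundspeed=124.0 kt
Leg 4: track=228.5°, groundspeed=125.9 kt
Leg 5: track=274.7°, groundspeed=122.4 kt
Leg 6: track=313.3°, groundspeed=123.9 kt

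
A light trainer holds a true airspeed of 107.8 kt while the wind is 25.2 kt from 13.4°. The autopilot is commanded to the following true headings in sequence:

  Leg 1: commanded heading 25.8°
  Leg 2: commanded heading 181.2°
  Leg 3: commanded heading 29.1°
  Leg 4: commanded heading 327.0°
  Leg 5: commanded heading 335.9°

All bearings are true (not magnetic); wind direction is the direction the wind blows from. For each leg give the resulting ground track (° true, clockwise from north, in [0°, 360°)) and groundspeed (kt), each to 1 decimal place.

Leg 1: track=29.5°, groundspeed=83.4 kt
Leg 2: track=183.5°, groundspeed=132.5 kt
Leg 3: track=33.8°, groundspeed=83.8 kt
Leg 4: track=315.6°, groundspeed=92.2 kt
Leg 5: track=326.0°, groundspeed=89.1 kt

Leg 1: heading 25.8°; drift +3.7° → track 29.5°, groundspeed 83.4 kt
Leg 2: heading 181.2°; drift +2.3° → track 183.5°, groundspeed 132.5 kt
Leg 3: heading 29.1°; drift +4.7° → track 33.8°, groundspeed 83.8 kt
Leg 4: heading 327.0°; drift -11.4° → track 315.6°, groundspeed 92.2 kt
Leg 5: heading 335.9°; drift -9.9° → track 326.0°, groundspeed 89.1 kt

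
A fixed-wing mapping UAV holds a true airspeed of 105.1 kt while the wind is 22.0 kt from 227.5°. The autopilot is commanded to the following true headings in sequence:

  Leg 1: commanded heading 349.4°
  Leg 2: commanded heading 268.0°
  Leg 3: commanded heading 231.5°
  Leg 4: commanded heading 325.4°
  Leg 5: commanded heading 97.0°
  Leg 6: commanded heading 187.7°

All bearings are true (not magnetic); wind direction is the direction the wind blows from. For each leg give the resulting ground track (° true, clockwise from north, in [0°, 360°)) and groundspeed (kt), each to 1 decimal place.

Leg 1: track=358.5°, groundspeed=118.2 kt
Leg 2: track=277.2°, groundspeed=89.5 kt
Leg 3: track=232.6°, groundspeed=83.2 kt
Leg 4: track=336.8°, groundspeed=110.3 kt
Leg 5: track=89.0°, groundspeed=120.6 kt
Leg 6: track=178.6°, groundspeed=89.3 kt

Leg 1: heading 349.4°; drift +9.1° → track 358.5°, groundspeed 118.2 kt
Leg 2: heading 268.0°; drift +9.2° → track 277.2°, groundspeed 89.5 kt
Leg 3: heading 231.5°; drift +1.1° → track 232.6°, groundspeed 83.2 kt
Leg 4: heading 325.4°; drift +11.4° → track 336.8°, groundspeed 110.3 kt
Leg 5: heading 97.0°; drift -8.0° → track 89.0°, groundspeed 120.6 kt
Leg 6: heading 187.7°; drift -9.1° → track 178.6°, groundspeed 89.3 kt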